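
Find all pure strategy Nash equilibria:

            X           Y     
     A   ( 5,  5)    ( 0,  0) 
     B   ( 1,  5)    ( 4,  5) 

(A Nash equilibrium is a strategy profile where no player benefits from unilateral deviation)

Nash equilibrium: (A, X), (B, Y)

Work:
Best responses:
  P1 vs X: payoffs [5, 1] → best response A (payoff 5)
  P1 vs Y: payoffs [0, 4] → best response B (payoff 4)
  P2 vs A: payoffs [5, 0] → best response X (payoff 5)
  P2 vs B: payoffs [5, 5] → best response X/Y (payoff 5)
Mutual best responses: (A,X), (B,Y) → Nash equilibria.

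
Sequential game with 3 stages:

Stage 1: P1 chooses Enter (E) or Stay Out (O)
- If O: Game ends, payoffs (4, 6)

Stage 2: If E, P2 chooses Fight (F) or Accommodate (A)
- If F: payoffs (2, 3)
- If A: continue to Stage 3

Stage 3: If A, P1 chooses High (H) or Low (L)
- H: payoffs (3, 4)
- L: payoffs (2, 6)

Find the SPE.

SPE: (O, A, H); Outcome (4, 6)

Work:
Stage 3: P1 chooses H (3 vs 2)
Stage 2: P2: F->3, A->4 (anticipating H). Choose A
Stage 1: P1: O->4, E->3 (anticipating A, H). Choose O
SPE path: O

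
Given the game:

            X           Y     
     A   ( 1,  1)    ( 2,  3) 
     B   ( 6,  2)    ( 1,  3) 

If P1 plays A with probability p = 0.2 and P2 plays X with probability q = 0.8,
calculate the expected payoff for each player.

E[P1] = 4.24, E[P2] = 2.04

Work:
E[P1] = p·q·π₁(A,X) + p·(1-q)·π₁(A,Y) + (1-p)·q·π₁(B,X) + (1-p)·(1-q)·π₁(B,Y)
= 0.2·0.8·1 + 0.2·0.2·2 + 0.8·0.8·6 + 0.8·0.2·1
= 4.24

E[P2] = 2.04 (similar calculation)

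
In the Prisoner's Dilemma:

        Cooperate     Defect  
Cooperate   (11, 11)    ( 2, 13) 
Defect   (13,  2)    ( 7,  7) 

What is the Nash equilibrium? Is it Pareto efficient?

(Defect, Defect) is NE; not Pareto efficient

Work:
Defect dominates Cooperate for both players:
If P2 cooperates: Defect (13) > Cooperate (11)
If P2 defects: Defect (7) > Cooperate (2)
NE: (Defect, Defect) with payoff (7, 7)
But (Cooperate, Cooperate) = (11, 11) Pareto dominates (7, 7)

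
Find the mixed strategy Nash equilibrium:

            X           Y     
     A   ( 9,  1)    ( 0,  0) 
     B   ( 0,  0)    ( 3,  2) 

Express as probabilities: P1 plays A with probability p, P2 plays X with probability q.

p = 0.6667, q = 0.25

Work:
Find probabilities that make opponent indifferent:
P2 chooses q to make P1 indifferent between A and B
P1 chooses p to make P2 indifferent between X and Y
Mixed NE: P1 plays (A: 0.6667, B: 0.3333), P2 plays (X: 0.25, Y: 0.75)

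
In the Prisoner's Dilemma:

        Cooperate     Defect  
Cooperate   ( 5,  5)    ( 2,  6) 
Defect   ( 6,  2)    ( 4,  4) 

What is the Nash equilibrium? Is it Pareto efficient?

(Defect, Defect) is NE; not Pareto efficient

Work:
Defect dominates Cooperate for both players:
If P2 cooperates: Defect (6) > Cooperate (5)
If P2 defects: Defect (4) > Cooperate (2)
NE: (Defect, Defect) with payoff (4, 4)
But (Cooperate, Cooperate) = (5, 5) Pareto dominates (4, 4)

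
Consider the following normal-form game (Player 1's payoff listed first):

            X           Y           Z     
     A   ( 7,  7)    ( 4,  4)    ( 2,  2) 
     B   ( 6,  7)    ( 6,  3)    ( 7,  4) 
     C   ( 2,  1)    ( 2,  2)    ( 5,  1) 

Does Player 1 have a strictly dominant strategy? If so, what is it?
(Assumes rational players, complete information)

No strictly dominant strategy exists for Player 1

Work:
A strategy strictly dominates another if it gives a strictly higher payoff against every opponent action. Compare each pair of P1's strategies column-by-column:
  A vs B: [7 vs 6, 4 vs 6, 2 vs 7] → A does not strictly dominate B (column Y: 4 ≤ 6)
  A vs C: [7 vs 2, 4 vs 2, 2 vs 5] → A does not strictly dominate C (column Z: 2 ≤ 5)
  B vs A: [6 vs 7, 6 vs 4, 7 vs 2] → B does not strictly dominate A (column X: 6 ≤ 7)
  B vs C: [6 vs 2, 6 vs 2, 7 vs 5] → B strictly dominates C
  C vs A: [2 vs 7, 2 vs 4, 5 vs 2] → C does not strictly dominate A (column X: 2 ≤ 7)
  C vs B: [2 vs 6, 2 vs 6, 5 vs 7] → C does not strictly dominate B (column X: 2 ≤ 6)
No single strategy strictly dominates all others → no strictly dominant strategy.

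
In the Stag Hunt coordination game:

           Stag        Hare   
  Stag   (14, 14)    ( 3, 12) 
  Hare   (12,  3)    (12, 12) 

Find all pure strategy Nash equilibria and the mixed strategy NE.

Pure NE: (Stag, Stag) and (Hare, Hare); Mixed NE: p = 0.8182, q = 0.8182

Work:
Check pure NE:
(Stag, Stag): (14, 14) - no unilateral deviation beneficial
(Hare, Hare): (12, 12) - no unilateral deviation beneficial
Mixed NE: P1 plays Stag with p = 0.8182, P2 plays Stag with q = 0.8182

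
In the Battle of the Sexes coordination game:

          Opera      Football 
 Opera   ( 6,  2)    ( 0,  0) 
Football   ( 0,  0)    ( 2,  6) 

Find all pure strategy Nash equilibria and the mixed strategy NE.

Pure NE: (Opera, Opera) and (Football, Football); Mixed NE: p = 0.75, q = 0.25

Work:
Check pure NE:
(Opera, Opera): (6, 2) - no unilateral deviation beneficial
(Football, Football): (2, 6) - no unilateral deviation beneficial
Mixed NE: P1 plays Opera with p = 0.75, P2 plays Opera with q = 0.25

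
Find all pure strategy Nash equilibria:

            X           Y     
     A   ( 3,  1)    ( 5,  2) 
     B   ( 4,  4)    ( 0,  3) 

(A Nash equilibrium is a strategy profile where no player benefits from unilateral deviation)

Nash equilibrium: (A, Y), (B, X)

Work:
Best responses:
  P1 vs X: payoffs [3, 4] → best response B (payoff 4)
  P1 vs Y: payoffs [5, 0] → best response A (payoff 5)
  P2 vs A: payoffs [1, 2] → best response Y (payoff 2)
  P2 vs B: payoffs [4, 3] → best response X (payoff 4)
Mutual best responses: (A,Y), (B,X) → Nash equilibria.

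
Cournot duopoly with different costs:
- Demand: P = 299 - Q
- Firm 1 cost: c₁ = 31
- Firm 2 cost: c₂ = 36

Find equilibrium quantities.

q₁* = 91.0, q₂* = 86.0

Work:
Reaction: q₁ = (299 - 31 - q₂)/2
Reaction: q₂ = (299 - 36 - q₁)/2
Solve simultaneously:
q₁* = (299 - 2×31 + 36)/3 = 91.0
q₂* = (299 - 2×36 + 31)/3 = 86.0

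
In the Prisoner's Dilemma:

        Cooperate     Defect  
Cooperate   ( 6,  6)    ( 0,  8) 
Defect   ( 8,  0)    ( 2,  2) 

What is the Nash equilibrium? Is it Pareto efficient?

(Defect, Defect) is NE; not Pareto efficient

Work:
Defect dominates Cooperate for both players:
If P2 cooperates: Defect (8) > Cooperate (6)
If P2 defects: Defect (2) > Cooperate (0)
NE: (Defect, Defect) with payoff (2, 2)
But (Cooperate, Cooperate) = (6, 6) Pareto dominates (2, 2)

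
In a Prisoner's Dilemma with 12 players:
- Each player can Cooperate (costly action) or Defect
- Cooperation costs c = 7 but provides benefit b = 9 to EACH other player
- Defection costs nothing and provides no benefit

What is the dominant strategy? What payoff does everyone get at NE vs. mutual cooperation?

Dominant: Defect; NE payoff = 0; Coop payoff = 92

Work:
Defect dominates (saves cost c = 7, benefit to others is external)
NE: All defect → everyone gets 0
If all cooperate: each receives (11)×9 - 7 = 92
Social dilemma: 92 > 0 but NE gives 0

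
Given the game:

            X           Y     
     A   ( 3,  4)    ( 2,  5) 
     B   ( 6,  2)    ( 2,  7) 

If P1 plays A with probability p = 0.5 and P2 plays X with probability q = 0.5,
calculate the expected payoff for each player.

E[P1] = 3.25, E[P2] = 4.5

Work:
E[P1] = p·q·π₁(A,X) + p·(1-q)·π₁(A,Y) + (1-p)·q·π₁(B,X) + (1-p)·(1-q)·π₁(B,Y)
= 0.5·0.5·3 + 0.5·0.5·2 + 0.5·0.5·6 + 0.5·0.5·2
= 3.25

E[P2] = 4.5 (similar calculation)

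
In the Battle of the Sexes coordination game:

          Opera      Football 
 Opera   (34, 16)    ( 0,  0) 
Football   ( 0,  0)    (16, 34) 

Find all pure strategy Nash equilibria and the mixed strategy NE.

Pure NE: (Opera, Opera) and (Football, Football); Mixed NE: p = 0.68, q = 0.32

Work:
Check pure NE:
(Opera, Opera): (34, 16) - no unilateral deviation beneficial
(Football, Football): (16, 34) - no unilateral deviation beneficial
Mixed NE: P1 plays Opera with p = 0.68, P2 plays Opera with q = 0.32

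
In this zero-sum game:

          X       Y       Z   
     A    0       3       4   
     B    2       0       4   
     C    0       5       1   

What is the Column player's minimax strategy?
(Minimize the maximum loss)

Column should play X, value = 2

Work:
Column player minimizes Row's maximum payoff:
Column X: max payoff to Row = 2
Column Y: max payoff to Row = 5
Column Z: max payoff to Row = 4
Minimum is 2, achieved by column X.
Minimax strategy: X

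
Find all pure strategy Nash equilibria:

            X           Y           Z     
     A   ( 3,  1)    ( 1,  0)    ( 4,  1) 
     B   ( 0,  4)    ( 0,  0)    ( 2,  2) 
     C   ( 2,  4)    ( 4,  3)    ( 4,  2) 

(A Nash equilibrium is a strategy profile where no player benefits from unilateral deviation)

Nash equilibrium: (A, X), (A, Z)

Work:
Best responses:
  P1 vs X: payoffs [3, 0, 2] → best response A (payoff 3)
  P1 vs Y: payoffs [1, 0, 4] → best response C (payoff 4)
  P1 vs Z: payoffs [4, 2, 4] → best response A/C (payoff 4)
  P2 vs A: payoffs [1, 0, 1] → best response X/Z (payoff 1)
  P2 vs B: payoffs [4, 0, 2] → best response X (payoff 4)
  P2 vs C: payoffs [4, 3, 2] → best response X (payoff 4)
Mutual best responses: (A,X), (A,Z) → Nash equilibria.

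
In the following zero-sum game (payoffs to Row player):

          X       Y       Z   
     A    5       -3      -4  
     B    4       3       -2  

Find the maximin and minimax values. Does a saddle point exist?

Maximin = -2, Minimax = -2, Saddle: True

Work:
Row minimums: [-4, -2] → maximin = -2
Column maximums: [5, 3, -2] → minimax = -2
Saddle point exists! Game value = -2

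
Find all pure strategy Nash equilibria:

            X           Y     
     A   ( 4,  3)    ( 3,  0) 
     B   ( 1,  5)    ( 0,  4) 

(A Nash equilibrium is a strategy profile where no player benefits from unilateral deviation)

Nash equilibrium: (A, X)

Work:
Best responses:
  P1 vs X: payoffs [4, 1] → best response A (payoff 4)
  P1 vs Y: payoffs [3, 0] → best response A (payoff 3)
  P2 vs A: payoffs [3, 0] → best response X (payoff 3)
  P2 vs B: payoffs [5, 4] → best response X (payoff 5)
Mutual best responses: (A,X) → Nash equilibria.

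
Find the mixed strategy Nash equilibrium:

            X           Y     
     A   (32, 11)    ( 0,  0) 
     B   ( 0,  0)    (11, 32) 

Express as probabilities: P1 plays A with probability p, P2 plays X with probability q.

p = 0.7442, q = 0.2558

Work:
Find probabilities that make opponent indifferent:
P2 chooses q to make P1 indifferent between A and B
P1 chooses p to make P2 indifferent between X and Y
Mixed NE: P1 plays (A: 0.7442, B: 0.2558), P2 plays (X: 0.2558, Y: 0.7442)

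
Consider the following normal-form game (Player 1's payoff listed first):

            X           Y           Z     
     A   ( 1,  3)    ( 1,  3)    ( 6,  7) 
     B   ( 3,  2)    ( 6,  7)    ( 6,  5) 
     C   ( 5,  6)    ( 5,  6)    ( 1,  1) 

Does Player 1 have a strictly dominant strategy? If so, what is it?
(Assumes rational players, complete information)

No strictly dominant strategy exists for Player 1

Work:
A strategy strictly dominates another if it gives a strictly higher payoff against every opponent action. Compare each pair of P1's strategies column-by-column:
  A vs B: [1 vs 3, 1 vs 6, 6 vs 6] → A does not strictly dominate B (column X: 1 ≤ 3)
  A vs C: [1 vs 5, 1 vs 5, 6 vs 1] → A does not strictly dominate C (column X: 1 ≤ 5)
  B vs A: [3 vs 1, 6 vs 1, 6 vs 6] → B does not strictly dominate A (column Z: 6 ≤ 6)
  B vs C: [3 vs 5, 6 vs 5, 6 vs 1] → B does not strictly dominate C (column X: 3 ≤ 5)
  C vs A: [5 vs 1, 5 vs 1, 1 vs 6] → C does not strictly dominate A (column Z: 1 ≤ 6)
  C vs B: [5 vs 3, 5 vs 6, 1 vs 6] → C does not strictly dominate B (column Y: 5 ≤ 6)
No single strategy strictly dominates all others → no strictly dominant strategy.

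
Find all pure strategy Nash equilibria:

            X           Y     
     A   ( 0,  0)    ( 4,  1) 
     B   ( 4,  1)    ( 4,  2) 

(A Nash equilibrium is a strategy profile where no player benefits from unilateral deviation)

Nash equilibrium: (A, Y), (B, Y)

Work:
Best responses:
  P1 vs X: payoffs [0, 4] → best response B (payoff 4)
  P1 vs Y: payoffs [4, 4] → best response A/B (payoff 4)
  P2 vs A: payoffs [0, 1] → best response Y (payoff 1)
  P2 vs B: payoffs [1, 2] → best response Y (payoff 2)
Mutual best responses: (A,Y), (B,Y) → Nash equilibria.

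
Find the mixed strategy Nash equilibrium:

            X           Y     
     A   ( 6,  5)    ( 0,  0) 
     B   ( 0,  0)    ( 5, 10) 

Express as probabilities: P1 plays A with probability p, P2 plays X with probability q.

p = 0.6667, q = 0.4545

Work:
Find probabilities that make opponent indifferent:
P2 chooses q to make P1 indifferent between A and B
P1 chooses p to make P2 indifferent between X and Y
Mixed NE: P1 plays (A: 0.6667, B: 0.3333), P2 plays (X: 0.4545, Y: 0.5455)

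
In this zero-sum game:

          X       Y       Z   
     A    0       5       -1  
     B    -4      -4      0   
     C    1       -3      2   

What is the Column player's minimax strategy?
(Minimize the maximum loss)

Column should play X, value = 1

Work:
Column player minimizes Row's maximum payoff:
Column X: max payoff to Row = 1
Column Y: max payoff to Row = 5
Column Z: max payoff to Row = 2
Minimum is 1, achieved by column X.
Minimax strategy: X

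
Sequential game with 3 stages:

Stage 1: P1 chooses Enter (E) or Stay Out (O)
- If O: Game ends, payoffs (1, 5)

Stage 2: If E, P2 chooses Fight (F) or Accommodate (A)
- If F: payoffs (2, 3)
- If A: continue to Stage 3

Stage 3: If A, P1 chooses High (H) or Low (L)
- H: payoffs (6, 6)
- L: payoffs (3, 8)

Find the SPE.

SPE: (E, A, H); Outcome (6, 6)

Work:
Stage 3: P1 chooses H (6 vs 3)
Stage 2: P2: F->3, A->6 (anticipating H). Choose A
Stage 1: P1: O->1, E->6 (anticipating A, H). Choose E
SPE path: E -> A -> H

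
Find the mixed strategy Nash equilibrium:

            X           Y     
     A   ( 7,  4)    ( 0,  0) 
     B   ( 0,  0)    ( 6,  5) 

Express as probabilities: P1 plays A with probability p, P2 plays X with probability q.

p = 0.5556, q = 0.4615

Work:
Find probabilities that make opponent indifferent:
P2 chooses q to make P1 indifferent between A and B
P1 chooses p to make P2 indifferent between X and Y
Mixed NE: P1 plays (A: 0.5556, B: 0.4444), P2 plays (X: 0.4615, Y: 0.5385)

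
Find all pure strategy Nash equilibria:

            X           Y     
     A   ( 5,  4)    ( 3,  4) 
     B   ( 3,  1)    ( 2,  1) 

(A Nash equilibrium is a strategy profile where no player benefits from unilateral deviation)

Nash equilibrium: (A, X), (A, Y)

Work:
Best responses:
  P1 vs X: payoffs [5, 3] → best response A (payoff 5)
  P1 vs Y: payoffs [3, 2] → best response A (payoff 3)
  P2 vs A: payoffs [4, 4] → best response X/Y (payoff 4)
  P2 vs B: payoffs [1, 1] → best response X/Y (payoff 1)
Mutual best responses: (A,X), (A,Y) → Nash equilibria.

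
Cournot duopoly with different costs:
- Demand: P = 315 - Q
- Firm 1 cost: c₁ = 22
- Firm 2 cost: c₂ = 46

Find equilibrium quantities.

q₁* = 105.67, q₂* = 81.67

Work:
Reaction: q₁ = (315 - 22 - q₂)/2
Reaction: q₂ = (315 - 46 - q₁)/2
Solve simultaneously:
q₁* = (315 - 2×22 + 46)/3 = 105.67
q₂* = (315 - 2×46 + 22)/3 = 81.67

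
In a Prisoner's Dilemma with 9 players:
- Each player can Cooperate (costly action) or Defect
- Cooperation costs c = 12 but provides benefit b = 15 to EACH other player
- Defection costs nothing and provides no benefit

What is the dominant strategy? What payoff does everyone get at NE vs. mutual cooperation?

Dominant: Defect; NE payoff = 0; Coop payoff = 108

Work:
Defect dominates (saves cost c = 12, benefit to others is external)
NE: All defect → everyone gets 0
If all cooperate: each receives (8)×15 - 12 = 108
Social dilemma: 108 > 0 but NE gives 0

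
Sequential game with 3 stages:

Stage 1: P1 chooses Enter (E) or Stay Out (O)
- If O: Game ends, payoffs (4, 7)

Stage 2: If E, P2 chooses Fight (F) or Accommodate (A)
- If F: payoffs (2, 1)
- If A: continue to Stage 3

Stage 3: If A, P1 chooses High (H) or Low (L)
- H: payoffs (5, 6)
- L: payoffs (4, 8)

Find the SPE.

SPE: (E, A, H); Outcome (5, 6)

Work:
Stage 3: P1 chooses H (5 vs 4)
Stage 2: P2: F->1, A->6 (anticipating H). Choose A
Stage 1: P1: O->4, E->5 (anticipating A, H). Choose E
SPE path: E -> A -> H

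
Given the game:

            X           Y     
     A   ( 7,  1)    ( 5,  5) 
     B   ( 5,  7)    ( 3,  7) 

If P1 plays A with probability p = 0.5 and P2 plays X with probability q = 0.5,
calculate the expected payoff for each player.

E[P1] = 5.0, E[P2] = 5.0

Work:
E[P1] = p·q·π₁(A,X) + p·(1-q)·π₁(A,Y) + (1-p)·q·π₁(B,X) + (1-p)·(1-q)·π₁(B,Y)
= 0.5·0.5·7 + 0.5·0.5·5 + 0.5·0.5·5 + 0.5·0.5·3
= 5.0

E[P2] = 5.0 (similar calculation)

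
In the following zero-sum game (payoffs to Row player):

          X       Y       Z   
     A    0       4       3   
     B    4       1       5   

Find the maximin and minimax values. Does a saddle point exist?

Maximin = 1, Minimax = 4, Saddle: False

Work:
Row minimums: [0, 1] → maximin = 1
Column maximums: [4, 4, 5] → minimax = 4
No saddle point (maximin ≠ minimax). Mixed strategy needed.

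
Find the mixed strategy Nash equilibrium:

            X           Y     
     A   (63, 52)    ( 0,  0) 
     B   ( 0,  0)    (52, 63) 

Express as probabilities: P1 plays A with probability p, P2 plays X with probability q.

p = 0.5478, q = 0.4522

Work:
Find probabilities that make opponent indifferent:
P2 chooses q to make P1 indifferent between A and B
P1 chooses p to make P2 indifferent between X and Y
Mixed NE: P1 plays (A: 0.5478, B: 0.4522), P2 plays (X: 0.4522, Y: 0.5478)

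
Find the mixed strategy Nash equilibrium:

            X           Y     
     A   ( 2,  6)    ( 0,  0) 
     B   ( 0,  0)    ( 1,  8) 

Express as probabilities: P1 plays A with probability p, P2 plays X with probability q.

p = 0.5714, q = 0.3333

Work:
Find probabilities that make opponent indifferent:
P2 chooses q to make P1 indifferent between A and B
P1 chooses p to make P2 indifferent between X and Y
Mixed NE: P1 plays (A: 0.5714, B: 0.4286), P2 plays (X: 0.3333, Y: 0.6667)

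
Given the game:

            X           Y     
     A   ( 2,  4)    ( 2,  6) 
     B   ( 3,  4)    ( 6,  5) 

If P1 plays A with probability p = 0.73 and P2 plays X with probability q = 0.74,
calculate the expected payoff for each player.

E[P1] = 2.4806, E[P2] = 4.4498

Work:
E[P1] = p·q·π₁(A,X) + p·(1-q)·π₁(A,Y) + (1-p)·q·π₁(B,X) + (1-p)·(1-q)·π₁(B,Y)
= 0.73·0.74·2 + 0.73·0.26·2 + 0.27·0.74·3 + 0.27·0.26·6
= 2.4806

E[P2] = 4.4498 (similar calculation)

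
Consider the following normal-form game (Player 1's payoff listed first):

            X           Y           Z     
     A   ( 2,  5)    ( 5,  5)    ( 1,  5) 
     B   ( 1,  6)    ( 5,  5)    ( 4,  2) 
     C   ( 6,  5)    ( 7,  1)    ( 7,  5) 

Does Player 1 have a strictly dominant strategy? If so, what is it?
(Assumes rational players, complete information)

Yes, Player 1's strictly dominant strategy is C

Work:
A strategy strictly dominates another if it gives a strictly higher payoff against every opponent action. Compare each pair of P1's strategies column-by-column:
  A vs B: [2 vs 1, 5 vs 5, 1 vs 4] → A does not strictly dominate B (column Y: 5 ≤ 5)
  A vs C: [2 vs 6, 5 vs 7, 1 vs 7] → A does not strictly dominate C (column X: 2 ≤ 6)
  B vs A: [1 vs 2, 5 vs 5, 4 vs 1] → B does not strictly dominate A (column X: 1 ≤ 2)
  B vs C: [1 vs 6, 5 vs 7, 4 vs 7] → B does not strictly dominate C (column X: 1 ≤ 6)
  C vs A: [6 vs 2, 7 vs 5, 7 vs 1] → C strictly dominates A
  C vs B: [6 vs 1, 7 vs 5, 7 vs 4] → C strictly dominates B
C strictly dominates every other strategy → strictly dominant.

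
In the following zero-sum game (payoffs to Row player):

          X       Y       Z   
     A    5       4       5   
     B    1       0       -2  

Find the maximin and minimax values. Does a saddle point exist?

Maximin = 4, Minimax = 4, Saddle: True

Work:
Row minimums: [4, -2] → maximin = 4
Column maximums: [5, 4, 5] → minimax = 4
Saddle point exists! Game value = 4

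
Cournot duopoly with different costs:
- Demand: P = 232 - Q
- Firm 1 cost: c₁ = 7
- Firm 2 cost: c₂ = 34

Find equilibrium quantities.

q₁* = 84.0, q₂* = 57.0

Work:
Reaction: q₁ = (232 - 7 - q₂)/2
Reaction: q₂ = (232 - 34 - q₁)/2
Solve simultaneously:
q₁* = (232 - 2×7 + 34)/3 = 84.0
q₂* = (232 - 2×34 + 7)/3 = 57.0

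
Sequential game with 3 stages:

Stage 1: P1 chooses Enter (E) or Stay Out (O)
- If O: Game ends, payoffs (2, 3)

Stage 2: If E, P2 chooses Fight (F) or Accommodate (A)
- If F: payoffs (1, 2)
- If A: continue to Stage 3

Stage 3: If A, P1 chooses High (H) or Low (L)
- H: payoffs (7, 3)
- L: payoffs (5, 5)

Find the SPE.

SPE: (E, A, H); Outcome (7, 3)

Work:
Stage 3: P1 chooses H (7 vs 5)
Stage 2: P2: F->2, A->3 (anticipating H). Choose A
Stage 1: P1: O->2, E->7 (anticipating A, H). Choose E
SPE path: E -> A -> H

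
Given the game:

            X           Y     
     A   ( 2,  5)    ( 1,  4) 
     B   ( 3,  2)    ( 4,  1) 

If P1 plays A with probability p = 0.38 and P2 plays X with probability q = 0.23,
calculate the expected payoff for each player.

E[P1] = 2.8048, E[P2] = 2.37

Work:
E[P1] = p·q·π₁(A,X) + p·(1-q)·π₁(A,Y) + (1-p)·q·π₁(B,X) + (1-p)·(1-q)·π₁(B,Y)
= 0.38·0.23·2 + 0.38·0.77·1 + 0.62·0.23·3 + 0.62·0.77·4
= 2.8048

E[P2] = 2.37 (similar calculation)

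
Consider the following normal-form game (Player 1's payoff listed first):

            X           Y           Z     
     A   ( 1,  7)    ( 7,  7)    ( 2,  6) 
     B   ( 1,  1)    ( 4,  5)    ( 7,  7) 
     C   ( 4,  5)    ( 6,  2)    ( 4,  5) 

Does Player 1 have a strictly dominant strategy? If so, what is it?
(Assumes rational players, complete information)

No strictly dominant strategy exists for Player 1

Work:
A strategy strictly dominates another if it gives a strictly higher payoff against every opponent action. Compare each pair of P1's strategies column-by-column:
  A vs B: [1 vs 1, 7 vs 4, 2 vs 7] → A does not strictly dominate B (column X: 1 ≤ 1)
  A vs C: [1 vs 4, 7 vs 6, 2 vs 4] → A does not strictly dominate C (column X: 1 ≤ 4)
  B vs A: [1 vs 1, 4 vs 7, 7 vs 2] → B does not strictly dominate A (column X: 1 ≤ 1)
  B vs C: [1 vs 4, 4 vs 6, 7 vs 4] → B does not strictly dominate C (column X: 1 ≤ 4)
  C vs A: [4 vs 1, 6 vs 7, 4 vs 2] → C does not strictly dominate A (column Y: 6 ≤ 7)
  C vs B: [4 vs 1, 6 vs 4, 4 vs 7] → C does not strictly dominate B (column Z: 4 ≤ 7)
No single strategy strictly dominates all others → no strictly dominant strategy.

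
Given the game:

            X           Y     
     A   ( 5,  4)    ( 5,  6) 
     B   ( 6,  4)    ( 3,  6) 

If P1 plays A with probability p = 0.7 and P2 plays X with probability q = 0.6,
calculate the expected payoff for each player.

E[P1] = 4.94, E[P2] = 4.8

Work:
E[P1] = p·q·π₁(A,X) + p·(1-q)·π₁(A,Y) + (1-p)·q·π₁(B,X) + (1-p)·(1-q)·π₁(B,Y)
= 0.7·0.6·5 + 0.7·0.4·5 + 0.3·0.6·6 + 0.3·0.4·3
= 4.94

E[P2] = 4.8 (similar calculation)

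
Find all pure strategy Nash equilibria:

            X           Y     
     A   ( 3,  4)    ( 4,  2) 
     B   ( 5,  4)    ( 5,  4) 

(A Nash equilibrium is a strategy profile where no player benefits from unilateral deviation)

Nash equilibrium: (B, X), (B, Y)

Work:
Best responses:
  P1 vs X: payoffs [3, 5] → best response B (payoff 5)
  P1 vs Y: payoffs [4, 5] → best response B (payoff 5)
  P2 vs A: payoffs [4, 2] → best response X (payoff 4)
  P2 vs B: payoffs [4, 4] → best response X/Y (payoff 4)
Mutual best responses: (B,X), (B,Y) → Nash equilibria.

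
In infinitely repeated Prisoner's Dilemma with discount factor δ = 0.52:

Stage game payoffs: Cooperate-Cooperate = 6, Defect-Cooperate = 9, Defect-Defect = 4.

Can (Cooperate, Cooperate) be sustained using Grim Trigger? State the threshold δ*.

δ* = 0.6; since δ = 0.52 < 0.6, cooperation cannot be sustained

Work:
For Grim Trigger:
Cooperate forever: 6/(1-δ)
Defect then punished: 9 + 4·δ/(1-δ)
Need: 6/(1-δ) ≥ 9 + 4·δ/(1-δ)
Solving: δ ≥ (T-R)/(T-P) = (9-6)/(9-4) = 0.6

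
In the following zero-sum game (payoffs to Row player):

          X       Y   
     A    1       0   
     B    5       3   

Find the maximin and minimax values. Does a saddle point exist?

Maximin = 3, Minimax = 3, Saddle: True

Work:
Row minimums: [0, 3] → maximin = 3
Column maximums: [5, 3] → minimax = 3
Saddle point exists! Game value = 3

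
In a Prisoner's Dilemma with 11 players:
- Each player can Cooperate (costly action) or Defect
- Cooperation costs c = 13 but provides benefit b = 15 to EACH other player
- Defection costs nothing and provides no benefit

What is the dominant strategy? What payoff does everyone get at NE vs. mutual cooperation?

Dominant: Defect; NE payoff = 0; Coop payoff = 137

Work:
Defect dominates (saves cost c = 13, benefit to others is external)
NE: All defect → everyone gets 0
If all cooperate: each receives (10)×15 - 13 = 137
Social dilemma: 137 > 0 but NE gives 0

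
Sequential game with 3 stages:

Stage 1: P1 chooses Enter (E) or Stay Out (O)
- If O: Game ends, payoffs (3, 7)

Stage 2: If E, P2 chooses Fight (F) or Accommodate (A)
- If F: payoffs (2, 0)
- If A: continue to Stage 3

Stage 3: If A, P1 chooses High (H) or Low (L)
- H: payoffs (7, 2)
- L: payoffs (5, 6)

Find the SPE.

SPE: (E, A, H); Outcome (7, 2)

Work:
Stage 3: P1 chooses H (7 vs 5)
Stage 2: P2: F->0, A->2 (anticipating H). Choose A
Stage 1: P1: O->3, E->7 (anticipating A, H). Choose E
SPE path: E -> A -> H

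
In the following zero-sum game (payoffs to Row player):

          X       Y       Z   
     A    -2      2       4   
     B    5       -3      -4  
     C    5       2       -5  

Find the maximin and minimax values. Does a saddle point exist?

Maximin = -2, Minimax = 2, Saddle: False

Work:
Row minimums: [-2, -4, -5] → maximin = -2
Column maximums: [5, 2, 4] → minimax = 2
No saddle point (maximin ≠ minimax). Mixed strategy needed.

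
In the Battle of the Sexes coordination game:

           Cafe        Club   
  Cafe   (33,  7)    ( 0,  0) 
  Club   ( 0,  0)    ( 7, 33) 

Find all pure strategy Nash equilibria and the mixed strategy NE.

Pure NE: (Cafe, Cafe) and (Club, Club); Mixed NE: p = 0.825, q = 0.175

Work:
Check pure NE:
(Cafe, Cafe): (33, 7) - no unilateral deviation beneficial
(Club, Club): (7, 33) - no unilateral deviation beneficial
Mixed NE: P1 plays Cafe with p = 0.825, P2 plays Cafe with q = 0.175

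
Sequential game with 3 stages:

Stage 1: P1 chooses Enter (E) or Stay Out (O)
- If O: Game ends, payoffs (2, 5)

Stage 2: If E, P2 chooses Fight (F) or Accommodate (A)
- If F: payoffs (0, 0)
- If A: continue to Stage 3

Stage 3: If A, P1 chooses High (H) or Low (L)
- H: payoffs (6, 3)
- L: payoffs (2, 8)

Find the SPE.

SPE: (E, A, H); Outcome (6, 3)

Work:
Stage 3: P1 chooses H (6 vs 2)
Stage 2: P2: F->0, A->3 (anticipating H). Choose A
Stage 1: P1: O->2, E->6 (anticipating A, H). Choose E
SPE path: E -> A -> H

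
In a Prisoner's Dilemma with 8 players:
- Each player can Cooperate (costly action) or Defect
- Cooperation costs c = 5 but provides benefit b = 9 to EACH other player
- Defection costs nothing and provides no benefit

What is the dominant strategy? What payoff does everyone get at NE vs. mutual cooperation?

Dominant: Defect; NE payoff = 0; Coop payoff = 58

Work:
Defect dominates (saves cost c = 5, benefit to others is external)
NE: All defect → everyone gets 0
If all cooperate: each receives (7)×9 - 5 = 58
Social dilemma: 58 > 0 but NE gives 0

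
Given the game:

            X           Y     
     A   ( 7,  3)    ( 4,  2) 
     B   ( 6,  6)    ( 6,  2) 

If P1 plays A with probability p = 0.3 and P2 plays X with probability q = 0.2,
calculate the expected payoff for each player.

E[P1] = 5.58, E[P2] = 2.62

Work:
E[P1] = p·q·π₁(A,X) + p·(1-q)·π₁(A,Y) + (1-p)·q·π₁(B,X) + (1-p)·(1-q)·π₁(B,Y)
= 0.3·0.2·7 + 0.3·0.8·4 + 0.7·0.2·6 + 0.7·0.8·6
= 5.58

E[P2] = 2.62 (similar calculation)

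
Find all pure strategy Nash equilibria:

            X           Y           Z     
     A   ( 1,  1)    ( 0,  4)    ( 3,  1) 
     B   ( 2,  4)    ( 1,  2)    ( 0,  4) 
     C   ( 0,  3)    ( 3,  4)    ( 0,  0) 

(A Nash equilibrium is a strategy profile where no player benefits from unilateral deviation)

Nash equilibrium: (B, X), (C, Y)

Work:
Best responses:
  P1 vs X: payoffs [1, 2, 0] → best response B (payoff 2)
  P1 vs Y: payoffs [0, 1, 3] → best response C (payoff 3)
  P1 vs Z: payoffs [3, 0, 0] → best response A (payoff 3)
  P2 vs A: payoffs [1, 4, 1] → best response Y (payoff 4)
  P2 vs B: payoffs [4, 2, 4] → best response X/Z (payoff 4)
  P2 vs C: payoffs [3, 4, 0] → best response Y (payoff 4)
Mutual best responses: (B,X), (C,Y) → Nash equilibria.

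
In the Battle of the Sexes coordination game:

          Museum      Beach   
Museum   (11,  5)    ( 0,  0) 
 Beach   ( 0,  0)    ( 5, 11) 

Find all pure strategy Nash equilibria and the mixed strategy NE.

Pure NE: (Museum, Museum) and (Beach, Beach); Mixed NE: p = 0.6875, q = 0.3125

Work:
Check pure NE:
(Museum, Museum): (11, 5) - no unilateral deviation beneficial
(Beach, Beach): (5, 11) - no unilateral deviation beneficial
Mixed NE: P1 plays Museum with p = 0.6875, P2 plays Museum with q = 0.3125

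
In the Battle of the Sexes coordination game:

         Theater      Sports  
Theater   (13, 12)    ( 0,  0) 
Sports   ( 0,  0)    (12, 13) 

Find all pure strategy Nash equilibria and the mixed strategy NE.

Pure NE: (Theater, Theater) and (Sports, Sports); Mixed NE: p = 0.52, q = 0.48

Work:
Check pure NE:
(Theater, Theater): (13, 12) - no unilateral deviation beneficial
(Sports, Sports): (12, 13) - no unilateral deviation beneficial
Mixed NE: P1 plays Theater with p = 0.52, P2 plays Theater with q = 0.48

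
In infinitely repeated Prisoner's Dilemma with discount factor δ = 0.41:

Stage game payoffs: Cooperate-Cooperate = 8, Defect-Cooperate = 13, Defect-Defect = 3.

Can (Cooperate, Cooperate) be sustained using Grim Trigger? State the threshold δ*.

δ* = 0.5; since δ = 0.41 < 0.5, cooperation cannot be sustained

Work:
For Grim Trigger:
Cooperate forever: 8/(1-δ)
Defect then punished: 13 + 3·δ/(1-δ)
Need: 8/(1-δ) ≥ 13 + 3·δ/(1-δ)
Solving: δ ≥ (T-R)/(T-P) = (13-8)/(13-3) = 0.5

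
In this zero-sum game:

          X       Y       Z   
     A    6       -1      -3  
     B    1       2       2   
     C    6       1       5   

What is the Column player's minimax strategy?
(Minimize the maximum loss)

Column should play Y, value = 2

Work:
Column player minimizes Row's maximum payoff:
Column X: max payoff to Row = 6
Column Y: max payoff to Row = 2
Column Z: max payoff to Row = 5
Minimum is 2, achieved by column Y.
Minimax strategy: Y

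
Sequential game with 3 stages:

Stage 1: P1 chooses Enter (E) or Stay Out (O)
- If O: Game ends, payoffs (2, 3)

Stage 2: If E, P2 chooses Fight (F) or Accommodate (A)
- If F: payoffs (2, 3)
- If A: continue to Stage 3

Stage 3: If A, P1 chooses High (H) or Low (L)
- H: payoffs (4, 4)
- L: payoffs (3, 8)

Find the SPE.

SPE: (E, A, H); Outcome (4, 4)

Work:
Stage 3: P1 chooses H (4 vs 3)
Stage 2: P2: F->3, A->4 (anticipating H). Choose A
Stage 1: P1: O->2, E->4 (anticipating A, H). Choose E
SPE path: E -> A -> H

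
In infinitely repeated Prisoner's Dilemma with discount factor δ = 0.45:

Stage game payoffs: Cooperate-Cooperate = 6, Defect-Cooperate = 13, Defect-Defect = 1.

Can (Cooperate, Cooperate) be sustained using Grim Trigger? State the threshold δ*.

δ* = 0.5833; since δ = 0.45 < 0.5833, cooperation cannot be sustained

Work:
For Grim Trigger:
Cooperate forever: 6/(1-δ)
Defect then punished: 13 + 1·δ/(1-δ)
Need: 6/(1-δ) ≥ 13 + 1·δ/(1-δ)
Solving: δ ≥ (T-R)/(T-P) = (13-6)/(13-1) = 0.5833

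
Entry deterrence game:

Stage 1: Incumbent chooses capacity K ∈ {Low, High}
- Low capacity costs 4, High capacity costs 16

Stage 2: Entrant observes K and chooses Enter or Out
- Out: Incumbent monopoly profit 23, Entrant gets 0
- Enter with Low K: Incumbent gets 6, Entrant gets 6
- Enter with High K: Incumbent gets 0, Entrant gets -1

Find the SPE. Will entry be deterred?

SPE: (High, Enter|Low, Out|High); Entry deterred. Incumbent net profit = 7

Work:
After Low K: Entrant enters (6 > 0)
After High K: Entrant stays out (-1 < 0)
Incumbent: Low → 6−4=2, High → 23−16=7
Incumbent chooses High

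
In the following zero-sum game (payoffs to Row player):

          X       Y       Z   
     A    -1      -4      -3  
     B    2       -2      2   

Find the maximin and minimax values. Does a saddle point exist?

Maximin = -2, Minimax = -2, Saddle: True

Work:
Row minimums: [-4, -2] → maximin = -2
Column maximums: [2, -2, 2] → minimax = -2
Saddle point exists! Game value = -2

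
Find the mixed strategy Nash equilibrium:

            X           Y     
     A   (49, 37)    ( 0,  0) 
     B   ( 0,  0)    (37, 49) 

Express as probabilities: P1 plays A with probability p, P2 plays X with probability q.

p = 0.5698, q = 0.4302

Work:
Find probabilities that make opponent indifferent:
P2 chooses q to make P1 indifferent between A and B
P1 chooses p to make P2 indifferent between X and Y
Mixed NE: P1 plays (A: 0.5698, B: 0.4302), P2 plays (X: 0.4302, Y: 0.5698)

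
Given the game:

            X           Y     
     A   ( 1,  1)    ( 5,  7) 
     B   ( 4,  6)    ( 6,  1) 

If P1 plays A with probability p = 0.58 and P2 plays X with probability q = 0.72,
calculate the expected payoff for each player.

E[P1] = 3.1448, E[P2] = 3.4864

Work:
E[P1] = p·q·π₁(A,X) + p·(1-q)·π₁(A,Y) + (1-p)·q·π₁(B,X) + (1-p)·(1-q)·π₁(B,Y)
= 0.58·0.72·1 + 0.58·0.28·5 + 0.42·0.72·4 + 0.42·0.28·6
= 3.1448

E[P2] = 3.4864 (similar calculation)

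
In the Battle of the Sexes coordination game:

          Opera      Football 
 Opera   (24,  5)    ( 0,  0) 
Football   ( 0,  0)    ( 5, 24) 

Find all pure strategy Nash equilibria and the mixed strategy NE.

Pure NE: (Opera, Opera) and (Football, Football); Mixed NE: p = 0.8276, q = 0.1724

Work:
Check pure NE:
(Opera, Opera): (24, 5) - no unilateral deviation beneficial
(Football, Football): (5, 24) - no unilateral deviation beneficial
Mixed NE: P1 plays Opera with p = 0.8276, P2 plays Opera with q = 0.1724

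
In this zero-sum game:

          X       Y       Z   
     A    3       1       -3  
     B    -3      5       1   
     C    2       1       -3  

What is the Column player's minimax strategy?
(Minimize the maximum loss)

Column should play Z, value = 1

Work:
Column player minimizes Row's maximum payoff:
Column X: max payoff to Row = 3
Column Y: max payoff to Row = 5
Column Z: max payoff to Row = 1
Minimum is 1, achieved by column Z.
Minimax strategy: Z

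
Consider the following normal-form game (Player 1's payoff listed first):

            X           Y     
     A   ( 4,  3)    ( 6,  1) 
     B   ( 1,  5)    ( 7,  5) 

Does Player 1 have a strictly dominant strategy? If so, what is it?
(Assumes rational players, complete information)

No strictly dominant strategy exists for Player 1

Work:
A strategy strictly dominates another if it gives a strictly higher payoff against every opponent action. Compare each pair of P1's strategies column-by-column:
  A vs B: [4 vs 1, 6 vs 7] → A does not strictly dominate B (column Y: 6 ≤ 7)
  B vs A: [1 vs 4, 7 vs 6] → B does not strictly dominate A (column X: 1 ≤ 4)
No single strategy strictly dominates all others → no strictly dominant strategy.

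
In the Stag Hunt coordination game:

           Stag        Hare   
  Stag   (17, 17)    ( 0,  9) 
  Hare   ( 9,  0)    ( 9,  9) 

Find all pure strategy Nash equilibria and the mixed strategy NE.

Pure NE: (Stag, Stag) and (Hare, Hare); Mixed NE: p = 0.5294, q = 0.5294

Work:
Check pure NE:
(Stag, Stag): (17, 17) - no unilateral deviation beneficial
(Hare, Hare): (9, 9) - no unilateral deviation beneficial
Mixed NE: P1 plays Stag with p = 0.5294, P2 plays Stag with q = 0.5294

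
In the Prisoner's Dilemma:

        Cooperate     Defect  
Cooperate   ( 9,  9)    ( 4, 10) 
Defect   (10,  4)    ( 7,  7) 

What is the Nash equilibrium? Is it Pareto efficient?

(Defect, Defect) is NE; not Pareto efficient

Work:
Defect dominates Cooperate for both players:
If P2 cooperates: Defect (10) > Cooperate (9)
If P2 defects: Defect (7) > Cooperate (4)
NE: (Defect, Defect) with payoff (7, 7)
But (Cooperate, Cooperate) = (9, 9) Pareto dominates (7, 7)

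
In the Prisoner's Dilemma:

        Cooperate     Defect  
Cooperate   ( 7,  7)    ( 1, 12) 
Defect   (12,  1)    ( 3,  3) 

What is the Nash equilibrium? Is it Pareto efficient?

(Defect, Defect) is NE; not Pareto efficient

Work:
Defect dominates Cooperate for both players:
If P2 cooperates: Defect (12) > Cooperate (7)
If P2 defects: Defect (3) > Cooperate (1)
NE: (Defect, Defect) with payoff (3, 3)
But (Cooperate, Cooperate) = (7, 7) Pareto dominates (3, 3)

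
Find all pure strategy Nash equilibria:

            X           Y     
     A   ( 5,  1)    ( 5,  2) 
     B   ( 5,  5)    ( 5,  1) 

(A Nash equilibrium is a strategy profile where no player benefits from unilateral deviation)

Nash equilibrium: (A, Y), (B, X)

Work:
Best responses:
  P1 vs X: payoffs [5, 5] → best response A/B (payoff 5)
  P1 vs Y: payoffs [5, 5] → best response A/B (payoff 5)
  P2 vs A: payoffs [1, 2] → best response Y (payoff 2)
  P2 vs B: payoffs [5, 1] → best response X (payoff 5)
Mutual best responses: (A,Y), (B,X) → Nash equilibria.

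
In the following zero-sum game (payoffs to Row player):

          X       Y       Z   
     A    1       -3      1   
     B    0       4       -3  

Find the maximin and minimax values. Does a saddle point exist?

Maximin = -3, Minimax = 1, Saddle: False

Work:
Row minimums: [-3, -3] → maximin = -3
Column maximums: [1, 4, 1] → minimax = 1
No saddle point (maximin ≠ minimax). Mixed strategy needed.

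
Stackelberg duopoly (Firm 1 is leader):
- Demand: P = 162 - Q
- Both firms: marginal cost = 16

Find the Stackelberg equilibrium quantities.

q₁* (leader) = 73.0, q₂* (follower) = 36.5

Work:
Follower's reaction: q₂ = (a - c - q₁)/2
Leader substitutes: π₁ = q₁·(a - q₁ - (a-c-q₁)/2 - c)
FOC: q₁* = (162 - 16)/2 = 73.00
Then: q₂* = (162 - 16 - 73.0)/2 = 36.50
Leader has first-mover advantage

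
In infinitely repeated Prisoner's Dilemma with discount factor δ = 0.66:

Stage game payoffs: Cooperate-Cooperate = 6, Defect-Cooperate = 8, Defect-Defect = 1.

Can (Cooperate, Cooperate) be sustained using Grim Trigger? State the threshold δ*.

δ* = 0.2857; since δ = 0.66 ≥ 0.2857, cooperation can be sustained

Work:
For Grim Trigger:
Cooperate forever: 6/(1-δ)
Defect then punished: 8 + 1·δ/(1-δ)
Need: 6/(1-δ) ≥ 8 + 1·δ/(1-δ)
Solving: δ ≥ (T-R)/(T-P) = (8-6)/(8-1) = 0.2857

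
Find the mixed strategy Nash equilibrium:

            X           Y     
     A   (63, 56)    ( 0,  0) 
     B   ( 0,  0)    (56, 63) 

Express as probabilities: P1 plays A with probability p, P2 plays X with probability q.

p = 0.5294, q = 0.4706

Work:
Find probabilities that make opponent indifferent:
P2 chooses q to make P1 indifferent between A and B
P1 chooses p to make P2 indifferent between X and Y
Mixed NE: P1 plays (A: 0.5294, B: 0.4706), P2 plays (X: 0.4706, Y: 0.5294)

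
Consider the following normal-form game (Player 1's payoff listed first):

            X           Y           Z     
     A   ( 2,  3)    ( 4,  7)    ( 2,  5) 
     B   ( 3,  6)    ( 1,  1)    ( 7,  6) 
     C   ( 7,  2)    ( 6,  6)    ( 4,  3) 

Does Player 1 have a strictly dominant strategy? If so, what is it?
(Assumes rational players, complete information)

No strictly dominant strategy exists for Player 1

Work:
A strategy strictly dominates another if it gives a strictly higher payoff against every opponent action. Compare each pair of P1's strategies column-by-column:
  A vs B: [2 vs 3, 4 vs 1, 2 vs 7] → A does not strictly dominate B (column X: 2 ≤ 3)
  A vs C: [2 vs 7, 4 vs 6, 2 vs 4] → A does not strictly dominate C (column X: 2 ≤ 7)
  B vs A: [3 vs 2, 1 vs 4, 7 vs 2] → B does not strictly dominate A (column Y: 1 ≤ 4)
  B vs C: [3 vs 7, 1 vs 6, 7 vs 4] → B does not strictly dominate C (column X: 3 ≤ 7)
  C vs A: [7 vs 2, 6 vs 4, 4 vs 2] → C strictly dominates A
  C vs B: [7 vs 3, 6 vs 1, 4 vs 7] → C does not strictly dominate B (column Z: 4 ≤ 7)
No single strategy strictly dominates all others → no strictly dominant strategy.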